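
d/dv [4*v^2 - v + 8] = 8*v - 1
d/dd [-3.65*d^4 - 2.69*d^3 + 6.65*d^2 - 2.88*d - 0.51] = -14.6*d^3 - 8.07*d^2 + 13.3*d - 2.88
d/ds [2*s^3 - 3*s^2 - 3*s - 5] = 6*s^2 - 6*s - 3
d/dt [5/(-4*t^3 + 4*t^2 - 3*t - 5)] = 5*(12*t^2 - 8*t + 3)/(4*t^3 - 4*t^2 + 3*t + 5)^2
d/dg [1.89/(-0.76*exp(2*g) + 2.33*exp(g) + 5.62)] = (2.8728*exp(g) - 4.4037)*exp(g)/(-0.76*exp(2*g) + 2.33*exp(g) + 5.62)^2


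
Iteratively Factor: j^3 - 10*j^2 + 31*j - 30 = (j - 3)*(j^2 - 7*j + 10) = (j - 3)*(j - 2)*(j - 5)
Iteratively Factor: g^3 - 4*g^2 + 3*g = (g)*(g^2 - 4*g + 3) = g*(g - 1)*(g - 3)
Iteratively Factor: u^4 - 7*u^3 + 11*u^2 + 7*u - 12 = (u - 3)*(u^3 - 4*u^2 - u + 4) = (u - 3)*(u - 1)*(u^2 - 3*u - 4) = (u - 3)*(u - 1)*(u + 1)*(u - 4)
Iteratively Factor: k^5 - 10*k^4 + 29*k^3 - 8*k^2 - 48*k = (k - 4)*(k^4 - 6*k^3 + 5*k^2 + 12*k) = (k - 4)*(k + 1)*(k^3 - 7*k^2 + 12*k) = (k - 4)*(k - 3)*(k + 1)*(k^2 - 4*k) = k*(k - 4)*(k - 3)*(k + 1)*(k - 4)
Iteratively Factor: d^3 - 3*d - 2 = (d + 1)*(d^2 - d - 2) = (d + 1)^2*(d - 2)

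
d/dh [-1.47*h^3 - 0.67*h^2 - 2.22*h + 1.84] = -4.41*h^2 - 1.34*h - 2.22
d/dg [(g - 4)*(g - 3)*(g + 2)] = 3*g^2 - 10*g - 2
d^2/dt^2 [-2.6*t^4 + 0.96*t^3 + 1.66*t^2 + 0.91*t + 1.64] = -31.2*t^2 + 5.76*t + 3.32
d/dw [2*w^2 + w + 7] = 4*w + 1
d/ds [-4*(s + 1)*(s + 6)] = -8*s - 28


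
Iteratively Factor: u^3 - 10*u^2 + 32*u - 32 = (u - 2)*(u^2 - 8*u + 16) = (u - 4)*(u - 2)*(u - 4)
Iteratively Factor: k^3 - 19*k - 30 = (k + 2)*(k^2 - 2*k - 15) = (k + 2)*(k + 3)*(k - 5)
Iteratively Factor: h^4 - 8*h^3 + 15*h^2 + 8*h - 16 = (h + 1)*(h^3 - 9*h^2 + 24*h - 16) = (h - 1)*(h + 1)*(h^2 - 8*h + 16) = (h - 4)*(h - 1)*(h + 1)*(h - 4)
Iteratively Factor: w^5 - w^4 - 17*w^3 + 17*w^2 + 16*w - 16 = (w + 4)*(w^4 - 5*w^3 + 3*w^2 + 5*w - 4) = (w - 4)*(w + 4)*(w^3 - w^2 - w + 1) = (w - 4)*(w - 1)*(w + 4)*(w^2 - 1) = (w - 4)*(w - 1)*(w + 1)*(w + 4)*(w - 1)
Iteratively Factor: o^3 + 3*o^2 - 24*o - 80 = (o + 4)*(o^2 - o - 20) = (o + 4)^2*(o - 5)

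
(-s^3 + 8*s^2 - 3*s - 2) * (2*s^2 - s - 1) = -2*s^5 + 17*s^4 - 13*s^3 - 9*s^2 + 5*s + 2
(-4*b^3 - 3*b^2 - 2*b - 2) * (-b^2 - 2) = 4*b^5 + 3*b^4 + 10*b^3 + 8*b^2 + 4*b + 4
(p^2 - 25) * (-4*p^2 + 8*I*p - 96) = -4*p^4 + 8*I*p^3 + 4*p^2 - 200*I*p + 2400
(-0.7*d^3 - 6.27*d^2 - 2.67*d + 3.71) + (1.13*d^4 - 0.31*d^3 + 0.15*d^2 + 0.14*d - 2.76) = 1.13*d^4 - 1.01*d^3 - 6.12*d^2 - 2.53*d + 0.95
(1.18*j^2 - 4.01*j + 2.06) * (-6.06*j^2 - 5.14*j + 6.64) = -7.1508*j^4 + 18.2354*j^3 + 15.963*j^2 - 37.2148*j + 13.6784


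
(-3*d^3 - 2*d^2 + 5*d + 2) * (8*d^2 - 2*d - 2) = -24*d^5 - 10*d^4 + 50*d^3 + 10*d^2 - 14*d - 4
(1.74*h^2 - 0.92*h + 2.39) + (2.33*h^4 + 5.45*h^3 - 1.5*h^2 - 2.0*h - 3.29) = 2.33*h^4 + 5.45*h^3 + 0.24*h^2 - 2.92*h - 0.9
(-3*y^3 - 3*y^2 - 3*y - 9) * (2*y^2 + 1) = -6*y^5 - 6*y^4 - 9*y^3 - 21*y^2 - 3*y - 9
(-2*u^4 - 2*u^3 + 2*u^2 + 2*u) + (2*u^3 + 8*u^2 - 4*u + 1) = -2*u^4 + 10*u^2 - 2*u + 1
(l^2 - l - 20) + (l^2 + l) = 2*l^2 - 20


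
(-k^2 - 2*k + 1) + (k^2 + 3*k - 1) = k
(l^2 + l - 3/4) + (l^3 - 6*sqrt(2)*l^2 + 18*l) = l^3 - 6*sqrt(2)*l^2 + l^2 + 19*l - 3/4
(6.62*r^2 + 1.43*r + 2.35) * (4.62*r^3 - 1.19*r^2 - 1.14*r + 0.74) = 30.5844*r^5 - 1.2712*r^4 + 1.6085*r^3 + 0.472099999999999*r^2 - 1.6208*r + 1.739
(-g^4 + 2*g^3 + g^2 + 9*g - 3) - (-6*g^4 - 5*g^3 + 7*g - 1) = 5*g^4 + 7*g^3 + g^2 + 2*g - 2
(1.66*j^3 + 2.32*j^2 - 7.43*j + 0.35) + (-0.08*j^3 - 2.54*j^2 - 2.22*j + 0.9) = 1.58*j^3 - 0.22*j^2 - 9.65*j + 1.25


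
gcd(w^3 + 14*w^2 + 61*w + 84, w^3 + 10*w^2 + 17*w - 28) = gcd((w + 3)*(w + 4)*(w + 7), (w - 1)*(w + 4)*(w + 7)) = w^2 + 11*w + 28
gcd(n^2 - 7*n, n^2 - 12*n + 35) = n - 7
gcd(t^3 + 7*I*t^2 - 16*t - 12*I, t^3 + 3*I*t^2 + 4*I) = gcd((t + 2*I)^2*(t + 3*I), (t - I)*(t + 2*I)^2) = t^2 + 4*I*t - 4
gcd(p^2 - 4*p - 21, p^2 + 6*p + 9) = p + 3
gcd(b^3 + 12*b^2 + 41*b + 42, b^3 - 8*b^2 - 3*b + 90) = b + 3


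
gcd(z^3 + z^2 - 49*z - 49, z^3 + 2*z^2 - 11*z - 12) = z + 1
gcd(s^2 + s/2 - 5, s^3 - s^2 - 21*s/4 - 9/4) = 1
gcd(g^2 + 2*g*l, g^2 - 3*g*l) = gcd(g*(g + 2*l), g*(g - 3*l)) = g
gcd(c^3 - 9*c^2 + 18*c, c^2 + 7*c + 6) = 1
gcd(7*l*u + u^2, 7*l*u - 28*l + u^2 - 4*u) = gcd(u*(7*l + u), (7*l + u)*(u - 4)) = 7*l + u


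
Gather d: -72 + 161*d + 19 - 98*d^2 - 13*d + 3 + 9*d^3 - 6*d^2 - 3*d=9*d^3 - 104*d^2 + 145*d - 50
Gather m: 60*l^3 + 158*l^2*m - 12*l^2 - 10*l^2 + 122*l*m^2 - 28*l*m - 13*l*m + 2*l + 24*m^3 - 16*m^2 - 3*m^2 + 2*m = 60*l^3 - 22*l^2 + 2*l + 24*m^3 + m^2*(122*l - 19) + m*(158*l^2 - 41*l + 2)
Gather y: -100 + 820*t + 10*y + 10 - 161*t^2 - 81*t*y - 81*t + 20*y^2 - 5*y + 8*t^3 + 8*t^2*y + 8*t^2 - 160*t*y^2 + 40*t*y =8*t^3 - 153*t^2 + 739*t + y^2*(20 - 160*t) + y*(8*t^2 - 41*t + 5) - 90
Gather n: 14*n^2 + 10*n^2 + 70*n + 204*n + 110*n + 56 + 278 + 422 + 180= 24*n^2 + 384*n + 936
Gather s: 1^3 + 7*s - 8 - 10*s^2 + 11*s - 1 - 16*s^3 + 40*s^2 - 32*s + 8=-16*s^3 + 30*s^2 - 14*s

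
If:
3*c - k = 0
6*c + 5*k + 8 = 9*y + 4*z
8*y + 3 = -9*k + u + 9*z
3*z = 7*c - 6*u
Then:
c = 217*z/801 - 182/801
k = 217*z/267 - 182/267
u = -442*z/2403 - 637/2403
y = 451*z/2403 + 862/2403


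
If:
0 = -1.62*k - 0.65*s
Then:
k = -0.401234567901235*s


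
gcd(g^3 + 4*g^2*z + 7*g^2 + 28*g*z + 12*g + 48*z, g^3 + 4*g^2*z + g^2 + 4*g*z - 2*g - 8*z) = g + 4*z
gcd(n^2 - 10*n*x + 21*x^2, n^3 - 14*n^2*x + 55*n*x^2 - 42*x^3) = -n + 7*x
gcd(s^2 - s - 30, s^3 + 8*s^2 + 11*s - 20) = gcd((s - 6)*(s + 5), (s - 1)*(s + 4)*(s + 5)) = s + 5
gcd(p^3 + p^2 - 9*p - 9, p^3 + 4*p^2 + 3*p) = p^2 + 4*p + 3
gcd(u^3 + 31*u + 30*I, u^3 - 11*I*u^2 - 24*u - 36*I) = u^2 - 5*I*u + 6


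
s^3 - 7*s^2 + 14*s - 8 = (s - 4)*(s - 2)*(s - 1)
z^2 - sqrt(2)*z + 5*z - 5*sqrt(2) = (z + 5)*(z - sqrt(2))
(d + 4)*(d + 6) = d^2 + 10*d + 24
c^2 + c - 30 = (c - 5)*(c + 6)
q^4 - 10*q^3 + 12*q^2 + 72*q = q*(q - 6)^2*(q + 2)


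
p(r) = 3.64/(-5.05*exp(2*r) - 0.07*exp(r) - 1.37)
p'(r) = 3.64*(10.1*exp(2*r) + 0.07*exp(r))/(-5.05*exp(2*r) - 0.07*exp(r) - 1.37)^2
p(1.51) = -0.03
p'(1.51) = 0.07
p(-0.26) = -0.82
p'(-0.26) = 1.13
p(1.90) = -0.02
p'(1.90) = 0.03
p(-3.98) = -2.65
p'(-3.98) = 0.01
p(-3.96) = -2.65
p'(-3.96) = 0.01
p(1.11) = -0.08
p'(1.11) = 0.15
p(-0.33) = -0.90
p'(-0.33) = 1.18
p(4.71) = -0.00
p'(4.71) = 0.00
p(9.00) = 0.00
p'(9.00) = 0.00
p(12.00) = 0.00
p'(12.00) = 0.00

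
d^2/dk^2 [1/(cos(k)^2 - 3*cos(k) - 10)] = (4*sin(k)^4 - 51*sin(k)^2 - 75*cos(k)/4 - 9*cos(3*k)/4 + 9)/(sin(k)^2 + 3*cos(k) + 9)^3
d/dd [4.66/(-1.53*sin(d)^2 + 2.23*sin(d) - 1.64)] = (14.2596*sin(d) - 10.3918)*cos(d)/(1.53*sin(d)^2 - 2.23*sin(d) + 1.64)^2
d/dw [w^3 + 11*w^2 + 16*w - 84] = 3*w^2 + 22*w + 16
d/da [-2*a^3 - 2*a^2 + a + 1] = -6*a^2 - 4*a + 1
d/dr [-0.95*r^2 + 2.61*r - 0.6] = 2.61 - 1.9*r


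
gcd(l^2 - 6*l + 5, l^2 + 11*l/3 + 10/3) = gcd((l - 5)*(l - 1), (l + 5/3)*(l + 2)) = 1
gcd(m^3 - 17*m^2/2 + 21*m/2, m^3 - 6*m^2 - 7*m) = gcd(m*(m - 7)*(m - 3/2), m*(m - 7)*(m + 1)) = m^2 - 7*m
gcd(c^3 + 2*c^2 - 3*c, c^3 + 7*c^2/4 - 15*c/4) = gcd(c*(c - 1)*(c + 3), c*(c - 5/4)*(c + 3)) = c^2 + 3*c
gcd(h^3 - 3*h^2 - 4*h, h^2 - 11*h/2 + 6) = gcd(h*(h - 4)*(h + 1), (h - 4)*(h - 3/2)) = h - 4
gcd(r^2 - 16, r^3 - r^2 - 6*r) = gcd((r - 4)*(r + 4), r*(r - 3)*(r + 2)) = 1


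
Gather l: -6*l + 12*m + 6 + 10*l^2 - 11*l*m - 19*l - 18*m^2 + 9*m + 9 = 10*l^2 + l*(-11*m - 25) - 18*m^2 + 21*m + 15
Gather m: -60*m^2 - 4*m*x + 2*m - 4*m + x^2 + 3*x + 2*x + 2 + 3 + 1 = -60*m^2 + m*(-4*x - 2) + x^2 + 5*x + 6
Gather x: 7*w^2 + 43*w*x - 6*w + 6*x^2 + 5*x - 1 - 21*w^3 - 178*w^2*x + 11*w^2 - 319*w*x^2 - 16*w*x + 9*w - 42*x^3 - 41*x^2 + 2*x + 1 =-21*w^3 + 18*w^2 + 3*w - 42*x^3 + x^2*(-319*w - 35) + x*(-178*w^2 + 27*w + 7)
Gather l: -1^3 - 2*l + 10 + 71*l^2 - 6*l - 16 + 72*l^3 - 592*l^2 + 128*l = 72*l^3 - 521*l^2 + 120*l - 7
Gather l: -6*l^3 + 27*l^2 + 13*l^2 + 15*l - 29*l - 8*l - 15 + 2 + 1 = -6*l^3 + 40*l^2 - 22*l - 12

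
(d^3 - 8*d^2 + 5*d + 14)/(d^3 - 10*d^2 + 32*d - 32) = (d^2 - 6*d - 7)/(d^2 - 8*d + 16)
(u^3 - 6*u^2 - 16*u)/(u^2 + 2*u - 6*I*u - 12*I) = u*(u - 8)/(u - 6*I)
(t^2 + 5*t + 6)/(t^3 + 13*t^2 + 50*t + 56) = (t + 3)/(t^2 + 11*t + 28)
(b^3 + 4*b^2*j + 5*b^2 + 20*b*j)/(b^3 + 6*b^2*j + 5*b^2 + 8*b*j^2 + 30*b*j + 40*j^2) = b/(b + 2*j)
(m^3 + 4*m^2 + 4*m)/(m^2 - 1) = m*(m^2 + 4*m + 4)/(m^2 - 1)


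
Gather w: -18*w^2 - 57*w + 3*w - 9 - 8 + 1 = -18*w^2 - 54*w - 16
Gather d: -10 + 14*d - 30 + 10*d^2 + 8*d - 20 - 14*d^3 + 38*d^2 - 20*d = -14*d^3 + 48*d^2 + 2*d - 60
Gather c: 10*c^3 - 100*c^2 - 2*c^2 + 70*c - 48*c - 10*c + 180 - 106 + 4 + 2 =10*c^3 - 102*c^2 + 12*c + 80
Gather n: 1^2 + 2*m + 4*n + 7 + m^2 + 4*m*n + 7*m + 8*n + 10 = m^2 + 9*m + n*(4*m + 12) + 18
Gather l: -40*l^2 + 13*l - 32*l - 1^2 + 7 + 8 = -40*l^2 - 19*l + 14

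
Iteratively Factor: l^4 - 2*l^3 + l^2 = (l - 1)*(l^3 - l^2) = l*(l - 1)*(l^2 - l) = l*(l - 1)^2*(l)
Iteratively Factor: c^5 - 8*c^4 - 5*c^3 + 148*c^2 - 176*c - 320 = (c + 4)*(c^4 - 12*c^3 + 43*c^2 - 24*c - 80) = (c - 4)*(c + 4)*(c^3 - 8*c^2 + 11*c + 20) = (c - 4)^2*(c + 4)*(c^2 - 4*c - 5) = (c - 5)*(c - 4)^2*(c + 4)*(c + 1)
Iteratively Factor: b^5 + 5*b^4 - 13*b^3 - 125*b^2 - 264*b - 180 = (b + 3)*(b^4 + 2*b^3 - 19*b^2 - 68*b - 60) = (b - 5)*(b + 3)*(b^3 + 7*b^2 + 16*b + 12) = (b - 5)*(b + 2)*(b + 3)*(b^2 + 5*b + 6) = (b - 5)*(b + 2)^2*(b + 3)*(b + 3)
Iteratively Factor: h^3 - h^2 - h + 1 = (h + 1)*(h^2 - 2*h + 1) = (h - 1)*(h + 1)*(h - 1)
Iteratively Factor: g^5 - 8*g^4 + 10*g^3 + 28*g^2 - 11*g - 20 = (g - 1)*(g^4 - 7*g^3 + 3*g^2 + 31*g + 20) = (g - 5)*(g - 1)*(g^3 - 2*g^2 - 7*g - 4) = (g - 5)*(g - 1)*(g + 1)*(g^2 - 3*g - 4) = (g - 5)*(g - 1)*(g + 1)^2*(g - 4)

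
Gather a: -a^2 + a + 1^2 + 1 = -a^2 + a + 2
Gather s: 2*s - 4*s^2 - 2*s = -4*s^2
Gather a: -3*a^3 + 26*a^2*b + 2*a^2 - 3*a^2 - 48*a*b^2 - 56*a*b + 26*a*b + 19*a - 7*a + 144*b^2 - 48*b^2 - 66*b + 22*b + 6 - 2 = -3*a^3 + a^2*(26*b - 1) + a*(-48*b^2 - 30*b + 12) + 96*b^2 - 44*b + 4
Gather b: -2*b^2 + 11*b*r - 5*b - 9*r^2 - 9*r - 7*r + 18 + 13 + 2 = -2*b^2 + b*(11*r - 5) - 9*r^2 - 16*r + 33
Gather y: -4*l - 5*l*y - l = -5*l*y - 5*l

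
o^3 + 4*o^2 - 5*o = o*(o - 1)*(o + 5)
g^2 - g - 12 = (g - 4)*(g + 3)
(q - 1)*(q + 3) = q^2 + 2*q - 3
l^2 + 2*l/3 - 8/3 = (l - 4/3)*(l + 2)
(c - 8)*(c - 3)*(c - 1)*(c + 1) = c^4 - 11*c^3 + 23*c^2 + 11*c - 24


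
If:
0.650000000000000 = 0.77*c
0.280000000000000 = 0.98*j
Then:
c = 0.84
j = 0.29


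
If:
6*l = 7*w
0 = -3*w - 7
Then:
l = -49/18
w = -7/3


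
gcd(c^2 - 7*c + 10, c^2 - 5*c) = c - 5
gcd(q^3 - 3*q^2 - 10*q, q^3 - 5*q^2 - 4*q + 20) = q^2 - 3*q - 10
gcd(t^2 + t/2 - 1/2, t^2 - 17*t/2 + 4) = t - 1/2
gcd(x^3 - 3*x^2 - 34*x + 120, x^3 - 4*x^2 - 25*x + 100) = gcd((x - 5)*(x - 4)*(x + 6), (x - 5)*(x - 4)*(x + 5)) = x^2 - 9*x + 20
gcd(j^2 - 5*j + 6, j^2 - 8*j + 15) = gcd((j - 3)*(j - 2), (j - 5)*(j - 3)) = j - 3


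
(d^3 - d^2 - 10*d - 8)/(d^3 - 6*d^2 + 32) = (d + 1)/(d - 4)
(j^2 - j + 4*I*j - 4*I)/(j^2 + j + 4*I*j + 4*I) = (j - 1)/(j + 1)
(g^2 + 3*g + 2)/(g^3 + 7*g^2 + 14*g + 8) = 1/(g + 4)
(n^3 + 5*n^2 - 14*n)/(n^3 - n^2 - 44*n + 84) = n/(n - 6)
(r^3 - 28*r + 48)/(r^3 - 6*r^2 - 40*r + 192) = (r - 2)/(r - 8)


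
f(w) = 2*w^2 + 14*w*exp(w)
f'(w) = 14*w*exp(w) + 4*w + 14*exp(w)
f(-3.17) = 18.23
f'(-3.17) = -13.96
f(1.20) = 58.66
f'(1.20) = 107.06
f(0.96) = 36.94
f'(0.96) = 75.50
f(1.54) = 105.31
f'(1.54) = 172.03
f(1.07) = 45.96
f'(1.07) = 88.77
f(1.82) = 163.88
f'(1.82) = 250.94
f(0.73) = 22.27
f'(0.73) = 53.18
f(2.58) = 489.99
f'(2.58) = 671.76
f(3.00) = 861.59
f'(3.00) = 1136.79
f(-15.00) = 450.00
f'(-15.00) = -60.00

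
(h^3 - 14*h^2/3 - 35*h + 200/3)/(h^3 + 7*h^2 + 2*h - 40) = (3*h^2 - 29*h + 40)/(3*(h^2 + 2*h - 8))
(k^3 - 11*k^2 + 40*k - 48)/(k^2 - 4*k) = k - 7 + 12/k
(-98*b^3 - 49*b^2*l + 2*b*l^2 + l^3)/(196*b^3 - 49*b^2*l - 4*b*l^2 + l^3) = (-2*b - l)/(4*b - l)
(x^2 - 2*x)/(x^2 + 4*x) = (x - 2)/(x + 4)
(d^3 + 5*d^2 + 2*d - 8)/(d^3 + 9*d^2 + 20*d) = (d^2 + d - 2)/(d*(d + 5))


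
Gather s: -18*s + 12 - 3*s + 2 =14 - 21*s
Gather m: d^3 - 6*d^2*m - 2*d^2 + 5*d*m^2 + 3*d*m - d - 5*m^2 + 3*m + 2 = d^3 - 2*d^2 - d + m^2*(5*d - 5) + m*(-6*d^2 + 3*d + 3) + 2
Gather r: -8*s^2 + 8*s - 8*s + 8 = 8 - 8*s^2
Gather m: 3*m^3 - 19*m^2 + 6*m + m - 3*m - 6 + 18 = 3*m^3 - 19*m^2 + 4*m + 12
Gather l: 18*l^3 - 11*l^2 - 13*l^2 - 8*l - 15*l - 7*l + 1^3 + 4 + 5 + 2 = 18*l^3 - 24*l^2 - 30*l + 12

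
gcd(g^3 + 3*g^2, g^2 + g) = g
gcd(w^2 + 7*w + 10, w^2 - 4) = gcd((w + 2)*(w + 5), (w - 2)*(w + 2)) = w + 2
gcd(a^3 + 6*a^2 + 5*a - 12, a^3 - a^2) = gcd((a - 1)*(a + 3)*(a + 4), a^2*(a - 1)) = a - 1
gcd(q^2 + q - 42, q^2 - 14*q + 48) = q - 6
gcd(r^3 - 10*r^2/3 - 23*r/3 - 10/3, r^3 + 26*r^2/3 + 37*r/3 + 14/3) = r^2 + 5*r/3 + 2/3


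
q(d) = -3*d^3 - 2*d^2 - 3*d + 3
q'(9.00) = -768.00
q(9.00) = -2373.00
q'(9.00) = -768.00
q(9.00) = -2373.00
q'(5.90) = -339.89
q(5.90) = -700.46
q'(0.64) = -9.25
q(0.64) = -0.53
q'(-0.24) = -2.56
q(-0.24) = 3.65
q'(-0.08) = -2.74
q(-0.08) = 3.23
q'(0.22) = -4.32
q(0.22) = 2.21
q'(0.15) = -3.80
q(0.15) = 2.49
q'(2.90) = -90.29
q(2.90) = -95.69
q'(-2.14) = -35.66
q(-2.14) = 29.66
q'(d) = -9*d^2 - 4*d - 3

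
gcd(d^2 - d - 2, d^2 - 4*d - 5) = d + 1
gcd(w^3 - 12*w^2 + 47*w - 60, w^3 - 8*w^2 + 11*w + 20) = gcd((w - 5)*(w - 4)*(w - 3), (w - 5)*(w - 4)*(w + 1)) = w^2 - 9*w + 20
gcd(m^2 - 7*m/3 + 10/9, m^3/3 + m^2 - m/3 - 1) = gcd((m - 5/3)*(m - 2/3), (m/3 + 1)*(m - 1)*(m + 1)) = 1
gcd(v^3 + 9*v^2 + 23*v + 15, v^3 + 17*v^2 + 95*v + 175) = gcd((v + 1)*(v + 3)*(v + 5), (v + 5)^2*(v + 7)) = v + 5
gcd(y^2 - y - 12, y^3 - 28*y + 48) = y - 4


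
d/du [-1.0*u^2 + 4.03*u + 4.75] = 4.03 - 2.0*u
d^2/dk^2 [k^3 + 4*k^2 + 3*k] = 6*k + 8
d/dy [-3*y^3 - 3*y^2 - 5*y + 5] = -9*y^2 - 6*y - 5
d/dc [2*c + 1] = 2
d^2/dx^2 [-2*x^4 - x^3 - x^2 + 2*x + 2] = -24*x^2 - 6*x - 2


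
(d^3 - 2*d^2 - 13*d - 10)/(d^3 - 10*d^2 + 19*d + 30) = (d + 2)/(d - 6)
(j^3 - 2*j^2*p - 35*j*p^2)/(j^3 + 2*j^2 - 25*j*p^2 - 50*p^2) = j*(-j + 7*p)/(-j^2 + 5*j*p - 2*j + 10*p)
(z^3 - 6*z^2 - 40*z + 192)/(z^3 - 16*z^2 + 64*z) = (z^2 + 2*z - 24)/(z*(z - 8))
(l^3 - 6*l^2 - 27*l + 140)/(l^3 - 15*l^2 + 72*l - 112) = (l + 5)/(l - 4)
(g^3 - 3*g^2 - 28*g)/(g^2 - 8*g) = (g^2 - 3*g - 28)/(g - 8)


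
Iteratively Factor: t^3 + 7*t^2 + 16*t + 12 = (t + 2)*(t^2 + 5*t + 6) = (t + 2)*(t + 3)*(t + 2)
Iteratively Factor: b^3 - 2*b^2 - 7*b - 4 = (b + 1)*(b^2 - 3*b - 4) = (b - 4)*(b + 1)*(b + 1)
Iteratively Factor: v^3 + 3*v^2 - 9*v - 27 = (v - 3)*(v^2 + 6*v + 9) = (v - 3)*(v + 3)*(v + 3)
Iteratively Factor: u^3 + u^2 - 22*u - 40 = (u + 4)*(u^2 - 3*u - 10) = (u + 2)*(u + 4)*(u - 5)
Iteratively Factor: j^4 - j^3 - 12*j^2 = (j - 4)*(j^3 + 3*j^2) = j*(j - 4)*(j^2 + 3*j) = j*(j - 4)*(j + 3)*(j)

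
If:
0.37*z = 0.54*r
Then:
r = 0.685185185185185*z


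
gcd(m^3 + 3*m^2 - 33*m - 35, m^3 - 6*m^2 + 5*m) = m - 5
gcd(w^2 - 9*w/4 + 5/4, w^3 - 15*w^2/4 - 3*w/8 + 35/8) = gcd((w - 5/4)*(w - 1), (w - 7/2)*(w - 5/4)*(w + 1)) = w - 5/4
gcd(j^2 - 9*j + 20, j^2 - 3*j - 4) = j - 4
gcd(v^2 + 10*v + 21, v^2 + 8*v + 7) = v + 7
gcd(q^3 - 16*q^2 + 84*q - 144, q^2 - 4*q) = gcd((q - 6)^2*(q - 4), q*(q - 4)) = q - 4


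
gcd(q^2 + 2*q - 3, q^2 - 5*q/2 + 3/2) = q - 1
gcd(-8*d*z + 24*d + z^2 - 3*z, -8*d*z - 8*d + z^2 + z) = -8*d + z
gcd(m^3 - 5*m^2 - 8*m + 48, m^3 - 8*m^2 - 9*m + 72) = m + 3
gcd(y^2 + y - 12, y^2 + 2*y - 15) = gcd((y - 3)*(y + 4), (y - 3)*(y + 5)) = y - 3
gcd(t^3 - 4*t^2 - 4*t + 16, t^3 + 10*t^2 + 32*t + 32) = t + 2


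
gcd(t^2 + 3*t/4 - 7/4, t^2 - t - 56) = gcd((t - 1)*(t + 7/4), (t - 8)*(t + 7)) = 1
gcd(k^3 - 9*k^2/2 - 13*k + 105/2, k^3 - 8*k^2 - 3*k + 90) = k - 5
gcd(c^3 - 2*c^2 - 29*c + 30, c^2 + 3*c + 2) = 1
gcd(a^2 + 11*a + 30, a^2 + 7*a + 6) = a + 6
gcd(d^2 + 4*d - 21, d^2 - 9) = d - 3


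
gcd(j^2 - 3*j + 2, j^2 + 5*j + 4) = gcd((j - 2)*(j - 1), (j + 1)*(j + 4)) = 1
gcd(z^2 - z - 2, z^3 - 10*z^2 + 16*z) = z - 2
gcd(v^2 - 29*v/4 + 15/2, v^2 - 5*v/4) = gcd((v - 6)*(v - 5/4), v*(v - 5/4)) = v - 5/4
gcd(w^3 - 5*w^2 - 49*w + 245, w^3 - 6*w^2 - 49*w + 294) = w^2 - 49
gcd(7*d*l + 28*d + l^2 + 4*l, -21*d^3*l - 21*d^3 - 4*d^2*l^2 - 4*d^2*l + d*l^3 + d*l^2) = 1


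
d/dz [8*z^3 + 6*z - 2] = 24*z^2 + 6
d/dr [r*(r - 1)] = 2*r - 1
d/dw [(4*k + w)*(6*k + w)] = 10*k + 2*w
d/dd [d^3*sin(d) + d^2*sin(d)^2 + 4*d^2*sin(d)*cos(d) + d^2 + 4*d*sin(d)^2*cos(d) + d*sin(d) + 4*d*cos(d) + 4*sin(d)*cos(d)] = d^3*cos(d) + 3*d^2*sin(d) + d^2*sin(2*d) + 4*d^2*cos(2*d) - 5*d*sin(d) + 4*d*sin(2*d) + 3*d*sin(3*d) + d*cos(d) - d*cos(2*d) + 3*d + sin(d) + 5*cos(d) + 4*cos(2*d) - cos(3*d)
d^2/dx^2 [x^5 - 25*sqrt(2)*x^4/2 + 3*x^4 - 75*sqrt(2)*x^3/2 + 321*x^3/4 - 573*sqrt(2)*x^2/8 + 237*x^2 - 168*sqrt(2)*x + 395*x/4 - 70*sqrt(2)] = 20*x^3 - 150*sqrt(2)*x^2 + 36*x^2 - 225*sqrt(2)*x + 963*x/2 - 573*sqrt(2)/4 + 474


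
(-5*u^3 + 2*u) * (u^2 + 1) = -5*u^5 - 3*u^3 + 2*u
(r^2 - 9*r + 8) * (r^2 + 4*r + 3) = r^4 - 5*r^3 - 25*r^2 + 5*r + 24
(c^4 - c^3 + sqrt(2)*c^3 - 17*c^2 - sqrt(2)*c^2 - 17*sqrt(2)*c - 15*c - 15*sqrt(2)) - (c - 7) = c^4 - c^3 + sqrt(2)*c^3 - 17*c^2 - sqrt(2)*c^2 - 17*sqrt(2)*c - 16*c - 15*sqrt(2) + 7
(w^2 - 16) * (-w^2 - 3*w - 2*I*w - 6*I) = -w^4 - 3*w^3 - 2*I*w^3 + 16*w^2 - 6*I*w^2 + 48*w + 32*I*w + 96*I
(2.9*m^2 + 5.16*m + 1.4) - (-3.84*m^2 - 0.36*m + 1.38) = 6.74*m^2 + 5.52*m + 0.02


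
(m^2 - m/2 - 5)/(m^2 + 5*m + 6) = (m - 5/2)/(m + 3)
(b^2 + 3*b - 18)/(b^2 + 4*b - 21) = (b + 6)/(b + 7)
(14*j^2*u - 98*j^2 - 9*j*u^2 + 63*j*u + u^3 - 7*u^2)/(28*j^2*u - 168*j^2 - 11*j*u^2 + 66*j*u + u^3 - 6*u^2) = (-2*j*u + 14*j + u^2 - 7*u)/(-4*j*u + 24*j + u^2 - 6*u)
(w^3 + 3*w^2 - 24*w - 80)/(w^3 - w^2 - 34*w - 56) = (w^2 - w - 20)/(w^2 - 5*w - 14)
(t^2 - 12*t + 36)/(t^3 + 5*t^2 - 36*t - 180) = (t - 6)/(t^2 + 11*t + 30)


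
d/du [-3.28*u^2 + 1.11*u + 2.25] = 1.11 - 6.56*u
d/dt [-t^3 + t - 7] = 1 - 3*t^2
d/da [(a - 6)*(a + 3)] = 2*a - 3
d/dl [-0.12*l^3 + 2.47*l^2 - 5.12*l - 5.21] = -0.36*l^2 + 4.94*l - 5.12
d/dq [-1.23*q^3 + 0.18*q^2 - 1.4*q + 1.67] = -3.69*q^2 + 0.36*q - 1.4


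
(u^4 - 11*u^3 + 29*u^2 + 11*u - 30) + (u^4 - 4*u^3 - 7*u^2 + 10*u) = 2*u^4 - 15*u^3 + 22*u^2 + 21*u - 30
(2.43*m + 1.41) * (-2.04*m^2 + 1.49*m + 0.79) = -4.9572*m^3 + 0.7443*m^2 + 4.0206*m + 1.1139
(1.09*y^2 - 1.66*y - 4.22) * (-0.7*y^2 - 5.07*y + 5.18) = -0.763*y^4 - 4.3643*y^3 + 17.0164*y^2 + 12.7966*y - 21.8596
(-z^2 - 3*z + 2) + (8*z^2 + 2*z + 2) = 7*z^2 - z + 4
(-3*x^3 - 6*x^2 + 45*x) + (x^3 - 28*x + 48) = -2*x^3 - 6*x^2 + 17*x + 48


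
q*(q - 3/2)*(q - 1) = q^3 - 5*q^2/2 + 3*q/2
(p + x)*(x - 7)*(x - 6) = p*x^2 - 13*p*x + 42*p + x^3 - 13*x^2 + 42*x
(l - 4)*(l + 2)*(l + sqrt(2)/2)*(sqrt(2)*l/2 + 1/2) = sqrt(2)*l^4/2 - sqrt(2)*l^3 + l^3 - 15*sqrt(2)*l^2/4 - 2*l^2 - 8*l - sqrt(2)*l/2 - 2*sqrt(2)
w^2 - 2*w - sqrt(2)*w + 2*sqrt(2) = (w - 2)*(w - sqrt(2))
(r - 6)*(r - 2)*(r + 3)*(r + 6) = r^4 + r^3 - 42*r^2 - 36*r + 216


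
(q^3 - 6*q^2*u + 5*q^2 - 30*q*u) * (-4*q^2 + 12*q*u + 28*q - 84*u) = -4*q^5 + 36*q^4*u + 8*q^4 - 72*q^3*u^2 - 72*q^3*u + 140*q^3 + 144*q^2*u^2 - 1260*q^2*u + 2520*q*u^2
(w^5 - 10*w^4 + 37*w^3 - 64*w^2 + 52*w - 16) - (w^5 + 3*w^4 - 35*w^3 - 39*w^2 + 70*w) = -13*w^4 + 72*w^3 - 25*w^2 - 18*w - 16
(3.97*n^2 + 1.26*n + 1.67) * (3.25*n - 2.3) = 12.9025*n^3 - 5.036*n^2 + 2.5295*n - 3.841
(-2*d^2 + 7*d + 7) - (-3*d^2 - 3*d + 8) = d^2 + 10*d - 1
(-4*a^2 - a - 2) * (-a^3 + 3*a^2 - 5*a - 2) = 4*a^5 - 11*a^4 + 19*a^3 + 7*a^2 + 12*a + 4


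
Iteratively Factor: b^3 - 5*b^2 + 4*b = (b)*(b^2 - 5*b + 4) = b*(b - 4)*(b - 1)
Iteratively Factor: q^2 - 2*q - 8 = (q - 4)*(q + 2)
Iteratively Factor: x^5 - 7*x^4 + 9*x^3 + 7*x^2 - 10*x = (x + 1)*(x^4 - 8*x^3 + 17*x^2 - 10*x) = (x - 5)*(x + 1)*(x^3 - 3*x^2 + 2*x) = (x - 5)*(x - 1)*(x + 1)*(x^2 - 2*x) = x*(x - 5)*(x - 1)*(x + 1)*(x - 2)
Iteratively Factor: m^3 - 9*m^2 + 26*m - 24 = (m - 2)*(m^2 - 7*m + 12) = (m - 3)*(m - 2)*(m - 4)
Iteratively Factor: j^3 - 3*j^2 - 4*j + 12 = (j + 2)*(j^2 - 5*j + 6) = (j - 2)*(j + 2)*(j - 3)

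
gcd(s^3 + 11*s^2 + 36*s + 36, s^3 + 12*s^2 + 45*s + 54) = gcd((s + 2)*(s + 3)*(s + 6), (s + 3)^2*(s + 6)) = s^2 + 9*s + 18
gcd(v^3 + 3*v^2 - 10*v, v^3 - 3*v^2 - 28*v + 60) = v^2 + 3*v - 10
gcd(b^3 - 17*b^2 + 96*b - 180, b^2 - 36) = b - 6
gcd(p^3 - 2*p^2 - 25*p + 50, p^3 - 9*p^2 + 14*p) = p - 2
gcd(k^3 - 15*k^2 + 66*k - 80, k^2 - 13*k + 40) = k^2 - 13*k + 40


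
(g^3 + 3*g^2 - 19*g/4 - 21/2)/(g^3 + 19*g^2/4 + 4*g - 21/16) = 4*(g - 2)/(4*g - 1)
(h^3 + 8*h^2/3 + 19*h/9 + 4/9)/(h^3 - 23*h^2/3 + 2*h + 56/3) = (3*h^2 + 4*h + 1)/(3*(h^2 - 9*h + 14))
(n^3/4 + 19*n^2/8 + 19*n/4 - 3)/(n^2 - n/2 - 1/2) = (-2*n^3 - 19*n^2 - 38*n + 24)/(4*(-2*n^2 + n + 1))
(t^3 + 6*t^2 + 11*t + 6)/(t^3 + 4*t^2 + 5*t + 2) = (t + 3)/(t + 1)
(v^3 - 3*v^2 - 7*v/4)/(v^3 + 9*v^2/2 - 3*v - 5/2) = v*(2*v - 7)/(2*(v^2 + 4*v - 5))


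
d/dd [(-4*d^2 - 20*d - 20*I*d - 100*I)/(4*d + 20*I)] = -1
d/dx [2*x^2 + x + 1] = 4*x + 1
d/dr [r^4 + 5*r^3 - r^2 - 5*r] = 4*r^3 + 15*r^2 - 2*r - 5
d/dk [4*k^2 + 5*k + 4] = 8*k + 5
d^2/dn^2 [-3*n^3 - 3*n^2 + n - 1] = -18*n - 6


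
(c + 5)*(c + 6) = c^2 + 11*c + 30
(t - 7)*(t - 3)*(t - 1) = t^3 - 11*t^2 + 31*t - 21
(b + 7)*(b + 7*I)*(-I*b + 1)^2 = -b^4 - 7*b^3 - 9*I*b^3 + 15*b^2 - 63*I*b^2 + 105*b + 7*I*b + 49*I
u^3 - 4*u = u*(u - 2)*(u + 2)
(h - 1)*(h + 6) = h^2 + 5*h - 6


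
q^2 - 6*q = q*(q - 6)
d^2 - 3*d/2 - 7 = (d - 7/2)*(d + 2)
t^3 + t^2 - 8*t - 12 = (t - 3)*(t + 2)^2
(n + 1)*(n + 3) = n^2 + 4*n + 3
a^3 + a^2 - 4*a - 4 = (a - 2)*(a + 1)*(a + 2)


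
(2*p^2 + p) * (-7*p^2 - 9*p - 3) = -14*p^4 - 25*p^3 - 15*p^2 - 3*p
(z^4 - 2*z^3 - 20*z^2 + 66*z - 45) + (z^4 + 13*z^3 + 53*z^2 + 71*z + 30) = 2*z^4 + 11*z^3 + 33*z^2 + 137*z - 15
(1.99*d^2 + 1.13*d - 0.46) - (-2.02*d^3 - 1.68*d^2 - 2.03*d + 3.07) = 2.02*d^3 + 3.67*d^2 + 3.16*d - 3.53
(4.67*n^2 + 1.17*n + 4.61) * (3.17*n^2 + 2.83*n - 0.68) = 14.8039*n^4 + 16.925*n^3 + 14.7492*n^2 + 12.2507*n - 3.1348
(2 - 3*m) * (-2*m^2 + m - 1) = 6*m^3 - 7*m^2 + 5*m - 2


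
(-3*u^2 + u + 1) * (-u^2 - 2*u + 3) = 3*u^4 + 5*u^3 - 12*u^2 + u + 3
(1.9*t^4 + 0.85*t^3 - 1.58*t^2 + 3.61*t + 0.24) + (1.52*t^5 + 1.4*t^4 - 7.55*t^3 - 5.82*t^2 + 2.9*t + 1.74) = 1.52*t^5 + 3.3*t^4 - 6.7*t^3 - 7.4*t^2 + 6.51*t + 1.98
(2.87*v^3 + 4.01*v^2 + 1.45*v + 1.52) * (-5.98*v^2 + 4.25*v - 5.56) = -17.1626*v^5 - 11.7823*v^4 - 7.5857*v^3 - 25.2227*v^2 - 1.602*v - 8.4512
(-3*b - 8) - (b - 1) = -4*b - 7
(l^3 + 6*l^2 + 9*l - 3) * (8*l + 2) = 8*l^4 + 50*l^3 + 84*l^2 - 6*l - 6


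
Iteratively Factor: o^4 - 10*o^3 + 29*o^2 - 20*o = (o - 4)*(o^3 - 6*o^2 + 5*o) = (o - 4)*(o - 1)*(o^2 - 5*o) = (o - 5)*(o - 4)*(o - 1)*(o)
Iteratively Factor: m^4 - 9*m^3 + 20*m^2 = (m)*(m^3 - 9*m^2 + 20*m) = m^2*(m^2 - 9*m + 20) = m^2*(m - 5)*(m - 4)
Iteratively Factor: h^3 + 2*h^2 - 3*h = (h + 3)*(h^2 - h) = h*(h + 3)*(h - 1)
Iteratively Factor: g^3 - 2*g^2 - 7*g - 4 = (g - 4)*(g^2 + 2*g + 1) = (g - 4)*(g + 1)*(g + 1)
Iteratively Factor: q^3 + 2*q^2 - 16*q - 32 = (q + 2)*(q^2 - 16) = (q - 4)*(q + 2)*(q + 4)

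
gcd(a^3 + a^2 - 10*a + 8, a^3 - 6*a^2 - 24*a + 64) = a^2 + 2*a - 8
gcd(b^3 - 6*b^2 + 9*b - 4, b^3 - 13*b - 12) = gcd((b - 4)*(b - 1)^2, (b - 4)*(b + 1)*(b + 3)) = b - 4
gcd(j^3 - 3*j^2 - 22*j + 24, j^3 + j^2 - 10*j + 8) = j^2 + 3*j - 4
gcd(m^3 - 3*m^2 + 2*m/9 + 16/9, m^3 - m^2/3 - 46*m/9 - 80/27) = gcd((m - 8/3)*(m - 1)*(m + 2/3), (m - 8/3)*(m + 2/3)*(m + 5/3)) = m^2 - 2*m - 16/9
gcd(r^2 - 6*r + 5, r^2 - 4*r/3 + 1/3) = r - 1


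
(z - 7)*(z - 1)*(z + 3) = z^3 - 5*z^2 - 17*z + 21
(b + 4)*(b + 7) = b^2 + 11*b + 28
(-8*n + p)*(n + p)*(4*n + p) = -32*n^3 - 36*n^2*p - 3*n*p^2 + p^3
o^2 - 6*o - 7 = (o - 7)*(o + 1)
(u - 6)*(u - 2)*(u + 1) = u^3 - 7*u^2 + 4*u + 12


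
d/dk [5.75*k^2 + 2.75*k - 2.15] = 11.5*k + 2.75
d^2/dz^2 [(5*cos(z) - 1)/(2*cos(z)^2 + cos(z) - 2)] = (-180*sin(z)^4*cos(z) + 26*sin(z)^4 - 35*sin(z)^2 + 89*cos(z)/2 - 117*cos(3*z)/2 + 10*cos(5*z) + 19)/(-2*sin(z)^2 + cos(z))^3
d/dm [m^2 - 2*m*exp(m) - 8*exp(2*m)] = -2*m*exp(m) + 2*m - 16*exp(2*m) - 2*exp(m)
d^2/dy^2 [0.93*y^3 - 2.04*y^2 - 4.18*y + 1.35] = 5.58*y - 4.08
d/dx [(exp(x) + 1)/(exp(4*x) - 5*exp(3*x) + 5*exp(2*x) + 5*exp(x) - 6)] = (-3*exp(2*x) + 12*exp(x) - 11)*exp(x)/(exp(6*x) - 12*exp(5*x) + 58*exp(4*x) - 144*exp(3*x) + 193*exp(2*x) - 132*exp(x) + 36)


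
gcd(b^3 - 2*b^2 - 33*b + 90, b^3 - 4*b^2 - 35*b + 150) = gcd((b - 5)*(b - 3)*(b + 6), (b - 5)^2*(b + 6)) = b^2 + b - 30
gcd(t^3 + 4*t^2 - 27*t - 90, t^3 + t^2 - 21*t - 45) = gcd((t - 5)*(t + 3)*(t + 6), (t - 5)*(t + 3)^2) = t^2 - 2*t - 15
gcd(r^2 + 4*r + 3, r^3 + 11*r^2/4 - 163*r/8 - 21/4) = 1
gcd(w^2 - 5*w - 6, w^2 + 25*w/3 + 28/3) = 1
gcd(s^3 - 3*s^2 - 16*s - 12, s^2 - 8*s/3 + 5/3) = 1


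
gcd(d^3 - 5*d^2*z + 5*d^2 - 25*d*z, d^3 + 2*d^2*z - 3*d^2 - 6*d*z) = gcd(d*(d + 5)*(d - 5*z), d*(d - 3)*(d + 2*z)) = d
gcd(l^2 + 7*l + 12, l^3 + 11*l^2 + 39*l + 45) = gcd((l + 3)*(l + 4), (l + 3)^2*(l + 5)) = l + 3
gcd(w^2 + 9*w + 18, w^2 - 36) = w + 6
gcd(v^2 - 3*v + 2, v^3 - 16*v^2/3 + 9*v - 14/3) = v^2 - 3*v + 2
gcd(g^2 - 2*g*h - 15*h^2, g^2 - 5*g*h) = g - 5*h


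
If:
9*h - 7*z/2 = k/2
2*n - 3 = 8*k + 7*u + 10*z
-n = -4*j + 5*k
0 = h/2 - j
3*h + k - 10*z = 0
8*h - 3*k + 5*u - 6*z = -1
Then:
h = -136/18289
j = -68/18289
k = -1272/18289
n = 6088/18289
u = -4405/18289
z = -168/18289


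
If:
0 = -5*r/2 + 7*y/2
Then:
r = 7*y/5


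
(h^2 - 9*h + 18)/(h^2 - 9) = (h - 6)/(h + 3)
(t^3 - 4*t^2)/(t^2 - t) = t*(t - 4)/(t - 1)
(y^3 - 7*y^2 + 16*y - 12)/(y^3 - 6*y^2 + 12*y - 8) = (y - 3)/(y - 2)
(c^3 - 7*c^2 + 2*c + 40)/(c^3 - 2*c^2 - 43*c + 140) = (c + 2)/(c + 7)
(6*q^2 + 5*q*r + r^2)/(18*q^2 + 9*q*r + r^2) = (2*q + r)/(6*q + r)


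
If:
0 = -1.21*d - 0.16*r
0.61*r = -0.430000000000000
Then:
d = 0.09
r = -0.70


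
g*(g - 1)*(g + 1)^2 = g^4 + g^3 - g^2 - g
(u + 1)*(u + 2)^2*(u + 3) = u^4 + 8*u^3 + 23*u^2 + 28*u + 12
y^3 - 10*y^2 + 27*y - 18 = (y - 6)*(y - 3)*(y - 1)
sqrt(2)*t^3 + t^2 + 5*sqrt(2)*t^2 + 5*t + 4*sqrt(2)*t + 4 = (t + 1)*(t + 4)*(sqrt(2)*t + 1)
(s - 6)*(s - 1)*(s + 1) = s^3 - 6*s^2 - s + 6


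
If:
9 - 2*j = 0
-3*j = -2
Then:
No Solution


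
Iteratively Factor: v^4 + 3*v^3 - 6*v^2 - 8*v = (v)*(v^3 + 3*v^2 - 6*v - 8) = v*(v + 4)*(v^2 - v - 2) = v*(v + 1)*(v + 4)*(v - 2)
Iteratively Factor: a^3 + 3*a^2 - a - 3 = (a - 1)*(a^2 + 4*a + 3) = (a - 1)*(a + 1)*(a + 3)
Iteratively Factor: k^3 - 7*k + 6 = (k - 1)*(k^2 + k - 6) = (k - 1)*(k + 3)*(k - 2)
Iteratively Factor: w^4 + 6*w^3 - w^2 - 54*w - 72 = (w + 2)*(w^3 + 4*w^2 - 9*w - 36) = (w + 2)*(w + 3)*(w^2 + w - 12) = (w - 3)*(w + 2)*(w + 3)*(w + 4)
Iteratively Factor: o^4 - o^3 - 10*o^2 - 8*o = (o + 2)*(o^3 - 3*o^2 - 4*o) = o*(o + 2)*(o^2 - 3*o - 4) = o*(o - 4)*(o + 2)*(o + 1)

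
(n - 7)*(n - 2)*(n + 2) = n^3 - 7*n^2 - 4*n + 28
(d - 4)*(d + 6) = d^2 + 2*d - 24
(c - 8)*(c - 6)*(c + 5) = c^3 - 9*c^2 - 22*c + 240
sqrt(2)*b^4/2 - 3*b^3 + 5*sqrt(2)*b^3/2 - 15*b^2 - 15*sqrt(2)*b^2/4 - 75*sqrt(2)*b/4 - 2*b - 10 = (b + 5)*(b - 4*sqrt(2))*(b + sqrt(2)/2)*(sqrt(2)*b/2 + 1/2)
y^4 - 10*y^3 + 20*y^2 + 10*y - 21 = (y - 7)*(y - 3)*(y - 1)*(y + 1)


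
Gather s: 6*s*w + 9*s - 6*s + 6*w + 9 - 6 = s*(6*w + 3) + 6*w + 3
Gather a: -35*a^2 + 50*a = -35*a^2 + 50*a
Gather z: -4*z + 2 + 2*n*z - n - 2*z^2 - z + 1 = -n - 2*z^2 + z*(2*n - 5) + 3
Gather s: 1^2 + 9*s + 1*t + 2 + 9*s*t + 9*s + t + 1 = s*(9*t + 18) + 2*t + 4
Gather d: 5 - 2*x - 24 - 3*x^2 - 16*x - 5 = -3*x^2 - 18*x - 24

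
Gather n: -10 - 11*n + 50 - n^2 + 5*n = -n^2 - 6*n + 40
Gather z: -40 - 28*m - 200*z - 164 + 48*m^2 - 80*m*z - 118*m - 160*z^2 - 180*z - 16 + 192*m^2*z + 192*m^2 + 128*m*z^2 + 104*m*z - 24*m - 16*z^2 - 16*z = 240*m^2 - 170*m + z^2*(128*m - 176) + z*(192*m^2 + 24*m - 396) - 220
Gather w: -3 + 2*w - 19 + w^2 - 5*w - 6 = w^2 - 3*w - 28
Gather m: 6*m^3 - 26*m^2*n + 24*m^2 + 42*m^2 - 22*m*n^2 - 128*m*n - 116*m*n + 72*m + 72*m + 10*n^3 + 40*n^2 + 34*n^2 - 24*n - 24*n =6*m^3 + m^2*(66 - 26*n) + m*(-22*n^2 - 244*n + 144) + 10*n^3 + 74*n^2 - 48*n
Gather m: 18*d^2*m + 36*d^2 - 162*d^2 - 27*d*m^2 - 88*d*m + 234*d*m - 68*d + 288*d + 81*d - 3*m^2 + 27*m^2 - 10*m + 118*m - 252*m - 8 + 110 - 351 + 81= -126*d^2 + 301*d + m^2*(24 - 27*d) + m*(18*d^2 + 146*d - 144) - 168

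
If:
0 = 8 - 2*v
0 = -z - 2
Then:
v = 4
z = -2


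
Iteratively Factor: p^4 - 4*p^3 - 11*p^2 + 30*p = (p + 3)*(p^3 - 7*p^2 + 10*p) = (p - 2)*(p + 3)*(p^2 - 5*p) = p*(p - 2)*(p + 3)*(p - 5)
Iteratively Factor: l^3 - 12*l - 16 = (l - 4)*(l^2 + 4*l + 4) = (l - 4)*(l + 2)*(l + 2)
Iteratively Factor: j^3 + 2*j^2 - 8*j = (j)*(j^2 + 2*j - 8) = j*(j + 4)*(j - 2)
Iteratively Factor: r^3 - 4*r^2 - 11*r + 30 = (r + 3)*(r^2 - 7*r + 10) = (r - 2)*(r + 3)*(r - 5)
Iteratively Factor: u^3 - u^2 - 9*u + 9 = (u + 3)*(u^2 - 4*u + 3) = (u - 3)*(u + 3)*(u - 1)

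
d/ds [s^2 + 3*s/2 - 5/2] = 2*s + 3/2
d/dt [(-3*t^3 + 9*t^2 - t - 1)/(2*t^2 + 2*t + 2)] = t*(-3*t^3 - 6*t^2 + t + 20)/(2*(t^4 + 2*t^3 + 3*t^2 + 2*t + 1))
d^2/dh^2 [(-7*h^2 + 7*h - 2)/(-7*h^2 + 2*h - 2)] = 10*(-49*h^3 + 42*h - 4)/(343*h^6 - 294*h^5 + 378*h^4 - 176*h^3 + 108*h^2 - 24*h + 8)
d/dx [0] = 0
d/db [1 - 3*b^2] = -6*b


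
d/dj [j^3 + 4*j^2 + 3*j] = 3*j^2 + 8*j + 3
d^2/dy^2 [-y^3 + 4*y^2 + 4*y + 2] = 8 - 6*y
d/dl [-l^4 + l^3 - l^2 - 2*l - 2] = -4*l^3 + 3*l^2 - 2*l - 2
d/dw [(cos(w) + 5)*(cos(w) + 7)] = -2*(cos(w) + 6)*sin(w)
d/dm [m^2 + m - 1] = 2*m + 1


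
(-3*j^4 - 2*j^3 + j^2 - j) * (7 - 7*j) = 21*j^5 - 7*j^4 - 21*j^3 + 14*j^2 - 7*j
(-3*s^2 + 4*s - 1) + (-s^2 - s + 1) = -4*s^2 + 3*s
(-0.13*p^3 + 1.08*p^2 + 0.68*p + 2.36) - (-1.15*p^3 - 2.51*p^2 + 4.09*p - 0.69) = 1.02*p^3 + 3.59*p^2 - 3.41*p + 3.05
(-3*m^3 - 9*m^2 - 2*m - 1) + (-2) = -3*m^3 - 9*m^2 - 2*m - 3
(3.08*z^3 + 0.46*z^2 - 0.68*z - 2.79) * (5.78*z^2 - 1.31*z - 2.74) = 17.8024*z^5 - 1.376*z^4 - 12.9722*z^3 - 16.4958*z^2 + 5.5181*z + 7.6446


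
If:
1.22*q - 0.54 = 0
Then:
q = 0.44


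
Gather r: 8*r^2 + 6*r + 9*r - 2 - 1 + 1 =8*r^2 + 15*r - 2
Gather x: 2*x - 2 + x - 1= 3*x - 3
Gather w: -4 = -4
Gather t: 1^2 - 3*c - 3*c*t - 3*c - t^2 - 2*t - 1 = -6*c - t^2 + t*(-3*c - 2)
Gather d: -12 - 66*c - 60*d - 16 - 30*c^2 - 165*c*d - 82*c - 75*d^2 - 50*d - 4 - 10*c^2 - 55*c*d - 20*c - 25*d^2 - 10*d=-40*c^2 - 168*c - 100*d^2 + d*(-220*c - 120) - 32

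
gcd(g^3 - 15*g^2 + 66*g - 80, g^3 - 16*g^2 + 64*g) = g - 8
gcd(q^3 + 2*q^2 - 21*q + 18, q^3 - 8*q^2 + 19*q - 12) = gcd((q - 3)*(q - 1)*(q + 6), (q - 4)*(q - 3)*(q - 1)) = q^2 - 4*q + 3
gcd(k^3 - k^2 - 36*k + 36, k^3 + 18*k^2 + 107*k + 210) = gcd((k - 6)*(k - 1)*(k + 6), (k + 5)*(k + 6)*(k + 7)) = k + 6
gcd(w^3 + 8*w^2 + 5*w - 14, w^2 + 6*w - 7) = w^2 + 6*w - 7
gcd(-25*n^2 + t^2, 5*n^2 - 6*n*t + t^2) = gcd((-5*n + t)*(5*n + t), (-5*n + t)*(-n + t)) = -5*n + t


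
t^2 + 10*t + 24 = (t + 4)*(t + 6)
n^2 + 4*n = n*(n + 4)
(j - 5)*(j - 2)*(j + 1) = j^3 - 6*j^2 + 3*j + 10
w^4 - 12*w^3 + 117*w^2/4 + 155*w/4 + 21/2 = (w - 7)*(w - 6)*(w + 1/2)^2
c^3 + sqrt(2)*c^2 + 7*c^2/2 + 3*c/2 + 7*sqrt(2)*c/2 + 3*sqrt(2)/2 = (c + 1/2)*(c + 3)*(c + sqrt(2))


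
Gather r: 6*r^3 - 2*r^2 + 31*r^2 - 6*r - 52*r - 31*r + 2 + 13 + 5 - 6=6*r^3 + 29*r^2 - 89*r + 14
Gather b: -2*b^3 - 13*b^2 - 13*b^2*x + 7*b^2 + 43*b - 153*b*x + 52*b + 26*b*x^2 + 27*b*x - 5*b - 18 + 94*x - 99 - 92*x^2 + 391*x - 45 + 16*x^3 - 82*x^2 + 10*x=-2*b^3 + b^2*(-13*x - 6) + b*(26*x^2 - 126*x + 90) + 16*x^3 - 174*x^2 + 495*x - 162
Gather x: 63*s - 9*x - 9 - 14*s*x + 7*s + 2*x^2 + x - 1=70*s + 2*x^2 + x*(-14*s - 8) - 10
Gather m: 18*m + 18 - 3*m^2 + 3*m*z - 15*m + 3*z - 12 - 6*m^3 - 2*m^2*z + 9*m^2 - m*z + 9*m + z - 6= -6*m^3 + m^2*(6 - 2*z) + m*(2*z + 12) + 4*z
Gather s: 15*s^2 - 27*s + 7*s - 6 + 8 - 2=15*s^2 - 20*s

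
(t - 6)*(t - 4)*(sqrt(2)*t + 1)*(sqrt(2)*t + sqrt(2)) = 2*t^4 - 18*t^3 + sqrt(2)*t^3 - 9*sqrt(2)*t^2 + 28*t^2 + 14*sqrt(2)*t + 48*t + 24*sqrt(2)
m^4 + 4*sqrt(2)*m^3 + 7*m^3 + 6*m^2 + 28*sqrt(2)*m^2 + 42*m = m*(m + 7)*(m + sqrt(2))*(m + 3*sqrt(2))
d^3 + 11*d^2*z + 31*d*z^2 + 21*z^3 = (d + z)*(d + 3*z)*(d + 7*z)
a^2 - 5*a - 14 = (a - 7)*(a + 2)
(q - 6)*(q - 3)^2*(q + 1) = q^4 - 11*q^3 + 33*q^2 - 9*q - 54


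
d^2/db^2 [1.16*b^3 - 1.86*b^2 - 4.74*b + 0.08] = 6.96*b - 3.72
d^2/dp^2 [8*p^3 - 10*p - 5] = 48*p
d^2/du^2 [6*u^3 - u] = 36*u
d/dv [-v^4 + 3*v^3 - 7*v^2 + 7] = v*(-4*v^2 + 9*v - 14)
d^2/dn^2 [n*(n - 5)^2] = 6*n - 20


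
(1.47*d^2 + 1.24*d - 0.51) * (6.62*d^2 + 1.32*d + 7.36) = 9.7314*d^4 + 10.1492*d^3 + 9.0798*d^2 + 8.4532*d - 3.7536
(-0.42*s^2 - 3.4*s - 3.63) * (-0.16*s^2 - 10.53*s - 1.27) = 0.0672*s^4 + 4.9666*s^3 + 36.9162*s^2 + 42.5419*s + 4.6101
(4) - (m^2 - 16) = 20 - m^2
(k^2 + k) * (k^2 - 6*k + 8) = k^4 - 5*k^3 + 2*k^2 + 8*k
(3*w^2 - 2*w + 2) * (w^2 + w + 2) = 3*w^4 + w^3 + 6*w^2 - 2*w + 4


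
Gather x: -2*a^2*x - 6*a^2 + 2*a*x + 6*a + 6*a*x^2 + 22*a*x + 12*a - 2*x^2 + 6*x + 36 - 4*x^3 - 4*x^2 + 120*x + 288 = -6*a^2 + 18*a - 4*x^3 + x^2*(6*a - 6) + x*(-2*a^2 + 24*a + 126) + 324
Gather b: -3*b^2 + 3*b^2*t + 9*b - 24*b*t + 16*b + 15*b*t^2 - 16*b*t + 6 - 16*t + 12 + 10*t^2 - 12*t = b^2*(3*t - 3) + b*(15*t^2 - 40*t + 25) + 10*t^2 - 28*t + 18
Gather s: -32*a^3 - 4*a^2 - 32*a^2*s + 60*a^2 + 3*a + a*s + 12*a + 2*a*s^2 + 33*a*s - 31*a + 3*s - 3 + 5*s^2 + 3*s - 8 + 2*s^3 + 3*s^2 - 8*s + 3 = -32*a^3 + 56*a^2 - 16*a + 2*s^3 + s^2*(2*a + 8) + s*(-32*a^2 + 34*a - 2) - 8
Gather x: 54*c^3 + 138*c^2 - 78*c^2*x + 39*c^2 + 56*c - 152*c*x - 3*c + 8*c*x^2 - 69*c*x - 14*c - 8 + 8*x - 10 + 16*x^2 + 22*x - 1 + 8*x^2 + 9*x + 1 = 54*c^3 + 177*c^2 + 39*c + x^2*(8*c + 24) + x*(-78*c^2 - 221*c + 39) - 18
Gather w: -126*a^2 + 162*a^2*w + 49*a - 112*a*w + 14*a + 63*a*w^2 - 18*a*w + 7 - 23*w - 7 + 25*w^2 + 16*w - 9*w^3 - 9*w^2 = -126*a^2 + 63*a - 9*w^3 + w^2*(63*a + 16) + w*(162*a^2 - 130*a - 7)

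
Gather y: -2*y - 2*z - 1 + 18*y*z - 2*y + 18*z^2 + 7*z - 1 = y*(18*z - 4) + 18*z^2 + 5*z - 2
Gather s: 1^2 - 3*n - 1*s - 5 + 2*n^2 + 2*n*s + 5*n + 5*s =2*n^2 + 2*n + s*(2*n + 4) - 4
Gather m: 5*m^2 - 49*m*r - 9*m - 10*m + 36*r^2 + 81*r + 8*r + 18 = 5*m^2 + m*(-49*r - 19) + 36*r^2 + 89*r + 18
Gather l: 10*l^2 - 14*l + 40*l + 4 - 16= 10*l^2 + 26*l - 12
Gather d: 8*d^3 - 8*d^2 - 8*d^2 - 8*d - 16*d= 8*d^3 - 16*d^2 - 24*d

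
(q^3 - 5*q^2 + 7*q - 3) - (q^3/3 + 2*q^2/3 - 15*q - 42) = 2*q^3/3 - 17*q^2/3 + 22*q + 39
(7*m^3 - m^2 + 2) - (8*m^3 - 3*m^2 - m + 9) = -m^3 + 2*m^2 + m - 7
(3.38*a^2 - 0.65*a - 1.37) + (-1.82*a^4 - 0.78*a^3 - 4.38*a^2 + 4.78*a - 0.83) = -1.82*a^4 - 0.78*a^3 - 1.0*a^2 + 4.13*a - 2.2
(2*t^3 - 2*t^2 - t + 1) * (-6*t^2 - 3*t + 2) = -12*t^5 + 6*t^4 + 16*t^3 - 7*t^2 - 5*t + 2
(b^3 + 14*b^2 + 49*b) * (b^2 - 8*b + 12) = b^5 + 6*b^4 - 51*b^3 - 224*b^2 + 588*b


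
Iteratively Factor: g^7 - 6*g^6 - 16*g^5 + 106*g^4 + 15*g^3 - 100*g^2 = (g + 1)*(g^6 - 7*g^5 - 9*g^4 + 115*g^3 - 100*g^2) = (g - 5)*(g + 1)*(g^5 - 2*g^4 - 19*g^3 + 20*g^2) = (g - 5)*(g + 1)*(g + 4)*(g^4 - 6*g^3 + 5*g^2) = g*(g - 5)*(g + 1)*(g + 4)*(g^3 - 6*g^2 + 5*g) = g*(g - 5)*(g - 1)*(g + 1)*(g + 4)*(g^2 - 5*g) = g*(g - 5)^2*(g - 1)*(g + 1)*(g + 4)*(g)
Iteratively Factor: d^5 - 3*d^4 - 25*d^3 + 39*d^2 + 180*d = (d + 3)*(d^4 - 6*d^3 - 7*d^2 + 60*d) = (d - 5)*(d + 3)*(d^3 - d^2 - 12*d) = (d - 5)*(d + 3)^2*(d^2 - 4*d) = d*(d - 5)*(d + 3)^2*(d - 4)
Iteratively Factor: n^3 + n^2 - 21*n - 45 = (n + 3)*(n^2 - 2*n - 15) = (n - 5)*(n + 3)*(n + 3)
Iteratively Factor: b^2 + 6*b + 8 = (b + 4)*(b + 2)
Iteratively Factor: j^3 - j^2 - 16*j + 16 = (j + 4)*(j^2 - 5*j + 4) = (j - 1)*(j + 4)*(j - 4)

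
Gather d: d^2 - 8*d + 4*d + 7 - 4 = d^2 - 4*d + 3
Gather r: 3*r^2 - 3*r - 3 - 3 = 3*r^2 - 3*r - 6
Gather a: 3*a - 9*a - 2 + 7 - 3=2 - 6*a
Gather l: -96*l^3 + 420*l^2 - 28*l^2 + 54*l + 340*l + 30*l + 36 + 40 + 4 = -96*l^3 + 392*l^2 + 424*l + 80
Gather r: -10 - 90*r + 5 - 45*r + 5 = -135*r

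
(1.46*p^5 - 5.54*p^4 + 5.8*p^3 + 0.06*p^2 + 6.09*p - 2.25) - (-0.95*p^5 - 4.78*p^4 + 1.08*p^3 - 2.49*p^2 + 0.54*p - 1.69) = 2.41*p^5 - 0.76*p^4 + 4.72*p^3 + 2.55*p^2 + 5.55*p - 0.56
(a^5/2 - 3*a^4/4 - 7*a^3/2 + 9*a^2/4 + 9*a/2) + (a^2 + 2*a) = a^5/2 - 3*a^4/4 - 7*a^3/2 + 13*a^2/4 + 13*a/2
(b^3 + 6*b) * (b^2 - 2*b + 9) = b^5 - 2*b^4 + 15*b^3 - 12*b^2 + 54*b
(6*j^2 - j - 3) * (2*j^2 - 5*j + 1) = 12*j^4 - 32*j^3 + 5*j^2 + 14*j - 3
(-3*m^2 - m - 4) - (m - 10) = -3*m^2 - 2*m + 6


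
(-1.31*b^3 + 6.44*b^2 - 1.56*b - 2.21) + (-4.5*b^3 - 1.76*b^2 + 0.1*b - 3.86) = -5.81*b^3 + 4.68*b^2 - 1.46*b - 6.07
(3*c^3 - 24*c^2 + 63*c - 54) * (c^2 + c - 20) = 3*c^5 - 21*c^4 - 21*c^3 + 489*c^2 - 1314*c + 1080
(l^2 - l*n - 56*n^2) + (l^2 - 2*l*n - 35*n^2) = 2*l^2 - 3*l*n - 91*n^2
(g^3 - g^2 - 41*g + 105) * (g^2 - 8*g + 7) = g^5 - 9*g^4 - 26*g^3 + 426*g^2 - 1127*g + 735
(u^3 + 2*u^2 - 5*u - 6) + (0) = u^3 + 2*u^2 - 5*u - 6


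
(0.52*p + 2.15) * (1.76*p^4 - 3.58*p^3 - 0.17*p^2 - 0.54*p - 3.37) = 0.9152*p^5 + 1.9224*p^4 - 7.7854*p^3 - 0.6463*p^2 - 2.9134*p - 7.2455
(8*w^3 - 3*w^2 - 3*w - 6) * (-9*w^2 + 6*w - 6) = -72*w^5 + 75*w^4 - 39*w^3 + 54*w^2 - 18*w + 36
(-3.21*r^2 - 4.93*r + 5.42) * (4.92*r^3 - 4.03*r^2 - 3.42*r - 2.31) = -15.7932*r^5 - 11.3193*r^4 + 57.5125*r^3 + 2.4331*r^2 - 7.1481*r - 12.5202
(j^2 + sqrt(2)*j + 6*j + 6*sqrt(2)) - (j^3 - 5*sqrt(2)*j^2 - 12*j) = -j^3 + j^2 + 5*sqrt(2)*j^2 + sqrt(2)*j + 18*j + 6*sqrt(2)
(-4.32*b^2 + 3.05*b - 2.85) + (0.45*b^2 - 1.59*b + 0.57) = -3.87*b^2 + 1.46*b - 2.28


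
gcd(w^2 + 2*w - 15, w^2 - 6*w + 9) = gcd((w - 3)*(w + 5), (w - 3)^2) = w - 3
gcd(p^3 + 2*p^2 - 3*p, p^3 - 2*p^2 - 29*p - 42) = p + 3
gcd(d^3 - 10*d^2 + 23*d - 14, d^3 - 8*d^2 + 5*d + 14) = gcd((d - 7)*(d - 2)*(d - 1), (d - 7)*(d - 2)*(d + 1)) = d^2 - 9*d + 14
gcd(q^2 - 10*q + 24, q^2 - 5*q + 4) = q - 4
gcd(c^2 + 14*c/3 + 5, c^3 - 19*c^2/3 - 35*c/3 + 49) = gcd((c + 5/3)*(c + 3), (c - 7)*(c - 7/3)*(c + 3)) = c + 3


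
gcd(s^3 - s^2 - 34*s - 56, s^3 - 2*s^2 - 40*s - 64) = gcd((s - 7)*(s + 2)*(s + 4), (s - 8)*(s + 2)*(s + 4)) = s^2 + 6*s + 8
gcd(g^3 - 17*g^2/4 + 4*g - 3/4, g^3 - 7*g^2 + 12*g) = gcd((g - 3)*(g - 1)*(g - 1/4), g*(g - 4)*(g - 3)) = g - 3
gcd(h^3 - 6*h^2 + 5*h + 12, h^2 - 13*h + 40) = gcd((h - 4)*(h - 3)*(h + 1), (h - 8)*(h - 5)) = 1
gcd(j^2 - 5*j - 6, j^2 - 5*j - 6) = j^2 - 5*j - 6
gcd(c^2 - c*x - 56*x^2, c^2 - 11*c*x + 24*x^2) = -c + 8*x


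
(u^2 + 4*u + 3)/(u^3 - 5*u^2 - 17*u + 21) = (u + 1)/(u^2 - 8*u + 7)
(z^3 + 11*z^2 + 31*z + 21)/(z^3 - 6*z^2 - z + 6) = (z^2 + 10*z + 21)/(z^2 - 7*z + 6)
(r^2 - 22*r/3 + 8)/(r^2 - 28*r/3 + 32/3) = (r - 6)/(r - 8)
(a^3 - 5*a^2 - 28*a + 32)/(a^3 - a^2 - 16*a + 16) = (a - 8)/(a - 4)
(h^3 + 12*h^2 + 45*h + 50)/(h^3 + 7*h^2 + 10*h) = (h + 5)/h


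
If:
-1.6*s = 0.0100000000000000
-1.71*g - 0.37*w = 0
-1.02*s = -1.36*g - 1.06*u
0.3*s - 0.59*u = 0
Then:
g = -0.00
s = -0.01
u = -0.00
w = 0.01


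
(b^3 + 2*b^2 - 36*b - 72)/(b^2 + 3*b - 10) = (b^3 + 2*b^2 - 36*b - 72)/(b^2 + 3*b - 10)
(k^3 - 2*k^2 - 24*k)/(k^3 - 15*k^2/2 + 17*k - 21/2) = 2*k*(k^2 - 2*k - 24)/(2*k^3 - 15*k^2 + 34*k - 21)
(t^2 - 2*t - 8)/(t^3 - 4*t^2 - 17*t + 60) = (t^2 - 2*t - 8)/(t^3 - 4*t^2 - 17*t + 60)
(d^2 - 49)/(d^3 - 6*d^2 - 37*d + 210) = (d + 7)/(d^2 + d - 30)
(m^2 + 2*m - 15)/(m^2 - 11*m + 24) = (m + 5)/(m - 8)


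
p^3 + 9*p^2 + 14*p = p*(p + 2)*(p + 7)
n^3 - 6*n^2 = n^2*(n - 6)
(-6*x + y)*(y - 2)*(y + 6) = -6*x*y^2 - 24*x*y + 72*x + y^3 + 4*y^2 - 12*y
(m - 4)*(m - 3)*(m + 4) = m^3 - 3*m^2 - 16*m + 48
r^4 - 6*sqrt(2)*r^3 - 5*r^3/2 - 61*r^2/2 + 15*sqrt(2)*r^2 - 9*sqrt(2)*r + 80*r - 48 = (r - 3/2)*(r - 1)*(r - 8*sqrt(2))*(r + 2*sqrt(2))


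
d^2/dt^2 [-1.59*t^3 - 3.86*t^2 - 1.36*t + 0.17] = -9.54*t - 7.72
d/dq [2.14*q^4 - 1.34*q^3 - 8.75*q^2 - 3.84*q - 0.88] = 8.56*q^3 - 4.02*q^2 - 17.5*q - 3.84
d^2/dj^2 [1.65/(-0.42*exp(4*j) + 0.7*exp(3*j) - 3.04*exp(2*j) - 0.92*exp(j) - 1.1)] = (-1.65*(1.68*exp(3*j) - 2.1*exp(2*j) + 6.08*exp(j) + 0.92)*(3.36*exp(3*j) - 4.2*exp(2*j) + 12.16*exp(j) + 1.84)*exp(j) + (11.088*exp(3*j) - 10.395*exp(2*j) + 20.064*exp(j) + 1.518)*(0.42*exp(4*j) - 0.7*exp(3*j) + 3.04*exp(2*j) + 0.92*exp(j) + 1.1))*exp(j)/(0.42*exp(4*j) - 0.7*exp(3*j) + 3.04*exp(2*j) + 0.92*exp(j) + 1.1)^3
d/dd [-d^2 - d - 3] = -2*d - 1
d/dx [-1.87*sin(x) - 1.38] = -1.87*cos(x)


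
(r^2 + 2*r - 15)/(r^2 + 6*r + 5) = (r - 3)/(r + 1)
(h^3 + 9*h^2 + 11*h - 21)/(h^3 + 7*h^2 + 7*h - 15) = (h + 7)/(h + 5)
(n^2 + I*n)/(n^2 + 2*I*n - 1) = n/(n + I)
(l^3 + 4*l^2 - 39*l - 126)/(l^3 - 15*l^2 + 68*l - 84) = (l^2 + 10*l + 21)/(l^2 - 9*l + 14)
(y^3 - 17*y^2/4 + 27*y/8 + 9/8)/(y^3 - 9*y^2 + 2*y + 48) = (8*y^2 - 10*y - 3)/(8*(y^2 - 6*y - 16))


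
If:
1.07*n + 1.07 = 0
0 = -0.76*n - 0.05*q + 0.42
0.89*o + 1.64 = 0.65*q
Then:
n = -1.00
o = 15.39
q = 23.60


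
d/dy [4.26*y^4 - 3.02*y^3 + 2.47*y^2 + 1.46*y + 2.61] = 17.04*y^3 - 9.06*y^2 + 4.94*y + 1.46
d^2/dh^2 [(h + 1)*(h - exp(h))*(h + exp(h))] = -4*h*exp(2*h) + 6*h - 8*exp(2*h) + 2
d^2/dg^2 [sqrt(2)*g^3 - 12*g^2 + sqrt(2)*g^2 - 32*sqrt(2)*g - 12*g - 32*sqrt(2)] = 6*sqrt(2)*g - 24 + 2*sqrt(2)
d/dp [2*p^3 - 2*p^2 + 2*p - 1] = 6*p^2 - 4*p + 2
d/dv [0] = 0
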